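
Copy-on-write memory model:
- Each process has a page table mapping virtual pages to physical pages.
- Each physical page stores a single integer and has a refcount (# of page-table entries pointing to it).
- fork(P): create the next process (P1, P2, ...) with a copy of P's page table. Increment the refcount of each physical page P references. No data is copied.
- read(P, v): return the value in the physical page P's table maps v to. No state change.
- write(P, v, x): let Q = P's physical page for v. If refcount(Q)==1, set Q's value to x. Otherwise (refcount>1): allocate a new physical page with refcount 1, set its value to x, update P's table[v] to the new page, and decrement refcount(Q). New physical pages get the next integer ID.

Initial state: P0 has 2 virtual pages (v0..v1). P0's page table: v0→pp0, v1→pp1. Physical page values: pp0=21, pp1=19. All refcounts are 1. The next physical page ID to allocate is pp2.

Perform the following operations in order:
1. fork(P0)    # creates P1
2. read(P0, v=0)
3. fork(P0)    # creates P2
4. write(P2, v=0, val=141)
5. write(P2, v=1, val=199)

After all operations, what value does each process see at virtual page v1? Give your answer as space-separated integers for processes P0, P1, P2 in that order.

Op 1: fork(P0) -> P1. 2 ppages; refcounts: pp0:2 pp1:2
Op 2: read(P0, v0) -> 21. No state change.
Op 3: fork(P0) -> P2. 2 ppages; refcounts: pp0:3 pp1:3
Op 4: write(P2, v0, 141). refcount(pp0)=3>1 -> COPY to pp2. 3 ppages; refcounts: pp0:2 pp1:3 pp2:1
Op 5: write(P2, v1, 199). refcount(pp1)=3>1 -> COPY to pp3. 4 ppages; refcounts: pp0:2 pp1:2 pp2:1 pp3:1
P0: v1 -> pp1 = 19
P1: v1 -> pp1 = 19
P2: v1 -> pp3 = 199

Answer: 19 19 199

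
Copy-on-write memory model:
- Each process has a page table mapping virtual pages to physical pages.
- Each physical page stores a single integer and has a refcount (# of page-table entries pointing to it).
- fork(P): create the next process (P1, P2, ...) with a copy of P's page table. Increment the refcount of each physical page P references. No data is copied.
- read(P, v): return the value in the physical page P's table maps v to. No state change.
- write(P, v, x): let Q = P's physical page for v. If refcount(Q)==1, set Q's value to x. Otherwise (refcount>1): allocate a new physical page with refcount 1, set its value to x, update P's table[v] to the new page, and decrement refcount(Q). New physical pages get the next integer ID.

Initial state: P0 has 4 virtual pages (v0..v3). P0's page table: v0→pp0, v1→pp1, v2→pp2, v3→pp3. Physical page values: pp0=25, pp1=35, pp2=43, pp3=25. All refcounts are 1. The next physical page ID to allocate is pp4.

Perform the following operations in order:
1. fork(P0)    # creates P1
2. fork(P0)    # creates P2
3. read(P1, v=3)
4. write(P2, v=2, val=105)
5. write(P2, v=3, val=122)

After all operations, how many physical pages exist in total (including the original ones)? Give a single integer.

Answer: 6

Derivation:
Op 1: fork(P0) -> P1. 4 ppages; refcounts: pp0:2 pp1:2 pp2:2 pp3:2
Op 2: fork(P0) -> P2. 4 ppages; refcounts: pp0:3 pp1:3 pp2:3 pp3:3
Op 3: read(P1, v3) -> 25. No state change.
Op 4: write(P2, v2, 105). refcount(pp2)=3>1 -> COPY to pp4. 5 ppages; refcounts: pp0:3 pp1:3 pp2:2 pp3:3 pp4:1
Op 5: write(P2, v3, 122). refcount(pp3)=3>1 -> COPY to pp5. 6 ppages; refcounts: pp0:3 pp1:3 pp2:2 pp3:2 pp4:1 pp5:1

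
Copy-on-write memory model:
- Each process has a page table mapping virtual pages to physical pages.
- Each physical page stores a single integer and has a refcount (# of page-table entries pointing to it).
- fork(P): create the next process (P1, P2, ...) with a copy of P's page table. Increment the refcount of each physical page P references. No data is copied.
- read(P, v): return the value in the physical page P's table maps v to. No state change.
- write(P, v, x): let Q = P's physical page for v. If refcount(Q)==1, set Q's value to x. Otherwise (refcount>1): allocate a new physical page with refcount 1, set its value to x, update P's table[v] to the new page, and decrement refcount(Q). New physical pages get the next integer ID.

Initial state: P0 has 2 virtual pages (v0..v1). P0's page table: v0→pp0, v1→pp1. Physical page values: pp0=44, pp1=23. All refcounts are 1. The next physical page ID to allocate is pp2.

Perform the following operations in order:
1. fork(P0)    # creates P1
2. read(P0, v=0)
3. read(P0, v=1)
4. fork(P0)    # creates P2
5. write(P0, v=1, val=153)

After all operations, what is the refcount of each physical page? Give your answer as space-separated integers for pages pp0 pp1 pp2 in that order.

Op 1: fork(P0) -> P1. 2 ppages; refcounts: pp0:2 pp1:2
Op 2: read(P0, v0) -> 44. No state change.
Op 3: read(P0, v1) -> 23. No state change.
Op 4: fork(P0) -> P2. 2 ppages; refcounts: pp0:3 pp1:3
Op 5: write(P0, v1, 153). refcount(pp1)=3>1 -> COPY to pp2. 3 ppages; refcounts: pp0:3 pp1:2 pp2:1

Answer: 3 2 1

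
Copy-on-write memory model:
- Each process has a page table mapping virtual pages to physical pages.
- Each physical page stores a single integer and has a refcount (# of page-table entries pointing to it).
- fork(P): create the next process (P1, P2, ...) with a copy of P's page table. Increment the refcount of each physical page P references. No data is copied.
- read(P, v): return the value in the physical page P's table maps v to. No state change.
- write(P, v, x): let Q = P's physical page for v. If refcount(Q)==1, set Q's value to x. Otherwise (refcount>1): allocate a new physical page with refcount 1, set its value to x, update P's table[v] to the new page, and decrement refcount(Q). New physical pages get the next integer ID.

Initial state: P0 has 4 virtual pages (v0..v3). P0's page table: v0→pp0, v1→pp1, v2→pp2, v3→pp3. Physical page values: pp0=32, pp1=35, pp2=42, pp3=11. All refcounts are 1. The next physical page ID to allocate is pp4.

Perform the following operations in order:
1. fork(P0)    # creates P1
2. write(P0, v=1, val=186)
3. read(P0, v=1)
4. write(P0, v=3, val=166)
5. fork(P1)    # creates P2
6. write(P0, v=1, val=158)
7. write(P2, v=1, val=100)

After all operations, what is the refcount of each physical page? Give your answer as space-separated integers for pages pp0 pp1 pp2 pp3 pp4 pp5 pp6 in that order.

Answer: 3 1 3 2 1 1 1

Derivation:
Op 1: fork(P0) -> P1. 4 ppages; refcounts: pp0:2 pp1:2 pp2:2 pp3:2
Op 2: write(P0, v1, 186). refcount(pp1)=2>1 -> COPY to pp4. 5 ppages; refcounts: pp0:2 pp1:1 pp2:2 pp3:2 pp4:1
Op 3: read(P0, v1) -> 186. No state change.
Op 4: write(P0, v3, 166). refcount(pp3)=2>1 -> COPY to pp5. 6 ppages; refcounts: pp0:2 pp1:1 pp2:2 pp3:1 pp4:1 pp5:1
Op 5: fork(P1) -> P2. 6 ppages; refcounts: pp0:3 pp1:2 pp2:3 pp3:2 pp4:1 pp5:1
Op 6: write(P0, v1, 158). refcount(pp4)=1 -> write in place. 6 ppages; refcounts: pp0:3 pp1:2 pp2:3 pp3:2 pp4:1 pp5:1
Op 7: write(P2, v1, 100). refcount(pp1)=2>1 -> COPY to pp6. 7 ppages; refcounts: pp0:3 pp1:1 pp2:3 pp3:2 pp4:1 pp5:1 pp6:1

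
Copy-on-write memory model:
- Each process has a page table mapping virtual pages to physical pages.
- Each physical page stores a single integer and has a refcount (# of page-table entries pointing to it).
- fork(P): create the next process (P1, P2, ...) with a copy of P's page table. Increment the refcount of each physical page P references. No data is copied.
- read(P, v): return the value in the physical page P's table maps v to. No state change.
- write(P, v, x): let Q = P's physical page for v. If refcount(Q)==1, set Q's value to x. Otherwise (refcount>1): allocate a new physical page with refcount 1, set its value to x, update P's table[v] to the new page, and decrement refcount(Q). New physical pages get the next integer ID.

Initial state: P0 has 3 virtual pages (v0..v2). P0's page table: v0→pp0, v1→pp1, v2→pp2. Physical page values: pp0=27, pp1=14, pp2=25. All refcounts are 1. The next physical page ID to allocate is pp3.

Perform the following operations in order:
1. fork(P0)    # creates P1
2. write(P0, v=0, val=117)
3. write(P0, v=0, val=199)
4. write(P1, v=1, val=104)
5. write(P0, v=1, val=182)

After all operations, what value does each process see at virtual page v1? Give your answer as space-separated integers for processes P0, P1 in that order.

Answer: 182 104

Derivation:
Op 1: fork(P0) -> P1. 3 ppages; refcounts: pp0:2 pp1:2 pp2:2
Op 2: write(P0, v0, 117). refcount(pp0)=2>1 -> COPY to pp3. 4 ppages; refcounts: pp0:1 pp1:2 pp2:2 pp3:1
Op 3: write(P0, v0, 199). refcount(pp3)=1 -> write in place. 4 ppages; refcounts: pp0:1 pp1:2 pp2:2 pp3:1
Op 4: write(P1, v1, 104). refcount(pp1)=2>1 -> COPY to pp4. 5 ppages; refcounts: pp0:1 pp1:1 pp2:2 pp3:1 pp4:1
Op 5: write(P0, v1, 182). refcount(pp1)=1 -> write in place. 5 ppages; refcounts: pp0:1 pp1:1 pp2:2 pp3:1 pp4:1
P0: v1 -> pp1 = 182
P1: v1 -> pp4 = 104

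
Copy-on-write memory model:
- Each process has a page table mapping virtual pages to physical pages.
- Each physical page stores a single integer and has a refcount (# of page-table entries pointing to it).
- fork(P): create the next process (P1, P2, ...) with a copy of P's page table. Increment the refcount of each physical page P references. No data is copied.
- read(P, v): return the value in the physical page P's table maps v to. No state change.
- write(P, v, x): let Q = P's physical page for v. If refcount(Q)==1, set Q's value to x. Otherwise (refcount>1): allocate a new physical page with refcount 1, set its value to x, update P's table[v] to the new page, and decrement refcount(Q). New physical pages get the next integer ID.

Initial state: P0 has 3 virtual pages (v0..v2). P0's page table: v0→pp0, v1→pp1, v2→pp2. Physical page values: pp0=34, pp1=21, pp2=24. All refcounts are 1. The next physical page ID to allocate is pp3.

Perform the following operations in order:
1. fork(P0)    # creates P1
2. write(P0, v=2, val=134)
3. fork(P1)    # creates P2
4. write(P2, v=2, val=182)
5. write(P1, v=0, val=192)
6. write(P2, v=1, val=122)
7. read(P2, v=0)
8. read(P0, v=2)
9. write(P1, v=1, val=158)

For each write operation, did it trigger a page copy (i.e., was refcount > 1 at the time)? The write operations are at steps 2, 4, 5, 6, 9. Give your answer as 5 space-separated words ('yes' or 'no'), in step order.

Op 1: fork(P0) -> P1. 3 ppages; refcounts: pp0:2 pp1:2 pp2:2
Op 2: write(P0, v2, 134). refcount(pp2)=2>1 -> COPY to pp3. 4 ppages; refcounts: pp0:2 pp1:2 pp2:1 pp3:1
Op 3: fork(P1) -> P2. 4 ppages; refcounts: pp0:3 pp1:3 pp2:2 pp3:1
Op 4: write(P2, v2, 182). refcount(pp2)=2>1 -> COPY to pp4. 5 ppages; refcounts: pp0:3 pp1:3 pp2:1 pp3:1 pp4:1
Op 5: write(P1, v0, 192). refcount(pp0)=3>1 -> COPY to pp5. 6 ppages; refcounts: pp0:2 pp1:3 pp2:1 pp3:1 pp4:1 pp5:1
Op 6: write(P2, v1, 122). refcount(pp1)=3>1 -> COPY to pp6. 7 ppages; refcounts: pp0:2 pp1:2 pp2:1 pp3:1 pp4:1 pp5:1 pp6:1
Op 7: read(P2, v0) -> 34. No state change.
Op 8: read(P0, v2) -> 134. No state change.
Op 9: write(P1, v1, 158). refcount(pp1)=2>1 -> COPY to pp7. 8 ppages; refcounts: pp0:2 pp1:1 pp2:1 pp3:1 pp4:1 pp5:1 pp6:1 pp7:1

yes yes yes yes yes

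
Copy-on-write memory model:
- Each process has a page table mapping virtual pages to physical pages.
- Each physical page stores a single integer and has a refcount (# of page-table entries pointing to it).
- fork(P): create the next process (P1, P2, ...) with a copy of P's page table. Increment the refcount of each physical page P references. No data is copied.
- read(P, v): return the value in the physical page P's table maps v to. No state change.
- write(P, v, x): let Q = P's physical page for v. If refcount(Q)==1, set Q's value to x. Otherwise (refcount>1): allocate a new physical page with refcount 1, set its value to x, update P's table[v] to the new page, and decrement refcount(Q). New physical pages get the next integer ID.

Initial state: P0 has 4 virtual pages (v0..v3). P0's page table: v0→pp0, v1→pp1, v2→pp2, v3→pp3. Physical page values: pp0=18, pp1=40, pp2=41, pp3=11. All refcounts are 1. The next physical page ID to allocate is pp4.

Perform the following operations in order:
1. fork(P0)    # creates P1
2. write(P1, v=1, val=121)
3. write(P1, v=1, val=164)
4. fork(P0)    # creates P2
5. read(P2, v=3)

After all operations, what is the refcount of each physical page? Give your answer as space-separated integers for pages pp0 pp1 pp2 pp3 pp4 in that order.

Answer: 3 2 3 3 1

Derivation:
Op 1: fork(P0) -> P1. 4 ppages; refcounts: pp0:2 pp1:2 pp2:2 pp3:2
Op 2: write(P1, v1, 121). refcount(pp1)=2>1 -> COPY to pp4. 5 ppages; refcounts: pp0:2 pp1:1 pp2:2 pp3:2 pp4:1
Op 3: write(P1, v1, 164). refcount(pp4)=1 -> write in place. 5 ppages; refcounts: pp0:2 pp1:1 pp2:2 pp3:2 pp4:1
Op 4: fork(P0) -> P2. 5 ppages; refcounts: pp0:3 pp1:2 pp2:3 pp3:3 pp4:1
Op 5: read(P2, v3) -> 11. No state change.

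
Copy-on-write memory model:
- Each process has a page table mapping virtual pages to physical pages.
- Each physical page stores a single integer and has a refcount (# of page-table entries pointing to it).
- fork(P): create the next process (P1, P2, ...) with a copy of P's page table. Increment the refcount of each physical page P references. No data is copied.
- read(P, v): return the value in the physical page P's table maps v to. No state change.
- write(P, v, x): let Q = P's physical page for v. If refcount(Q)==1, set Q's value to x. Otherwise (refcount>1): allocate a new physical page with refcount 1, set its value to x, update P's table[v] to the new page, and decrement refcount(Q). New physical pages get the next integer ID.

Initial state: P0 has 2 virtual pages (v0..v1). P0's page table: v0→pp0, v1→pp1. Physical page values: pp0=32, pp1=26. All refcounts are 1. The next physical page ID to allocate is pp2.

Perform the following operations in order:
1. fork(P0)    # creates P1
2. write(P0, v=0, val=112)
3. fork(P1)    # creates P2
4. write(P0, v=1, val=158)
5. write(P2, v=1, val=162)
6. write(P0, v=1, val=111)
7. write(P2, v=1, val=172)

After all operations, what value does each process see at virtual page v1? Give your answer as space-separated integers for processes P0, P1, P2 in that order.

Answer: 111 26 172

Derivation:
Op 1: fork(P0) -> P1. 2 ppages; refcounts: pp0:2 pp1:2
Op 2: write(P0, v0, 112). refcount(pp0)=2>1 -> COPY to pp2. 3 ppages; refcounts: pp0:1 pp1:2 pp2:1
Op 3: fork(P1) -> P2. 3 ppages; refcounts: pp0:2 pp1:3 pp2:1
Op 4: write(P0, v1, 158). refcount(pp1)=3>1 -> COPY to pp3. 4 ppages; refcounts: pp0:2 pp1:2 pp2:1 pp3:1
Op 5: write(P2, v1, 162). refcount(pp1)=2>1 -> COPY to pp4. 5 ppages; refcounts: pp0:2 pp1:1 pp2:1 pp3:1 pp4:1
Op 6: write(P0, v1, 111). refcount(pp3)=1 -> write in place. 5 ppages; refcounts: pp0:2 pp1:1 pp2:1 pp3:1 pp4:1
Op 7: write(P2, v1, 172). refcount(pp4)=1 -> write in place. 5 ppages; refcounts: pp0:2 pp1:1 pp2:1 pp3:1 pp4:1
P0: v1 -> pp3 = 111
P1: v1 -> pp1 = 26
P2: v1 -> pp4 = 172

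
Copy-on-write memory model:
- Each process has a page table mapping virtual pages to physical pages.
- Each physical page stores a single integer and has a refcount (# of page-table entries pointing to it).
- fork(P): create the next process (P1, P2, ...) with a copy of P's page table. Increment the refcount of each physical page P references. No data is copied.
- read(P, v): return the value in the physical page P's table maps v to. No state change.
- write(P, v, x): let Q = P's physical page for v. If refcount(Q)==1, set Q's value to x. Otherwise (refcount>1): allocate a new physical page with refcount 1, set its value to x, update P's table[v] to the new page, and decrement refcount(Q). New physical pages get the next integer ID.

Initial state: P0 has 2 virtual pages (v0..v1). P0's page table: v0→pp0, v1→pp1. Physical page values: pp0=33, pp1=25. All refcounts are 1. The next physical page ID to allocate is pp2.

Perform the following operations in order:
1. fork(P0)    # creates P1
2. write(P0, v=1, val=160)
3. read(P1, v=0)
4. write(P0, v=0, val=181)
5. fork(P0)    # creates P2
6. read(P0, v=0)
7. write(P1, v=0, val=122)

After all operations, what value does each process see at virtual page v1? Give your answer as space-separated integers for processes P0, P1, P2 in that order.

Op 1: fork(P0) -> P1. 2 ppages; refcounts: pp0:2 pp1:2
Op 2: write(P0, v1, 160). refcount(pp1)=2>1 -> COPY to pp2. 3 ppages; refcounts: pp0:2 pp1:1 pp2:1
Op 3: read(P1, v0) -> 33. No state change.
Op 4: write(P0, v0, 181). refcount(pp0)=2>1 -> COPY to pp3. 4 ppages; refcounts: pp0:1 pp1:1 pp2:1 pp3:1
Op 5: fork(P0) -> P2. 4 ppages; refcounts: pp0:1 pp1:1 pp2:2 pp3:2
Op 6: read(P0, v0) -> 181. No state change.
Op 7: write(P1, v0, 122). refcount(pp0)=1 -> write in place. 4 ppages; refcounts: pp0:1 pp1:1 pp2:2 pp3:2
P0: v1 -> pp2 = 160
P1: v1 -> pp1 = 25
P2: v1 -> pp2 = 160

Answer: 160 25 160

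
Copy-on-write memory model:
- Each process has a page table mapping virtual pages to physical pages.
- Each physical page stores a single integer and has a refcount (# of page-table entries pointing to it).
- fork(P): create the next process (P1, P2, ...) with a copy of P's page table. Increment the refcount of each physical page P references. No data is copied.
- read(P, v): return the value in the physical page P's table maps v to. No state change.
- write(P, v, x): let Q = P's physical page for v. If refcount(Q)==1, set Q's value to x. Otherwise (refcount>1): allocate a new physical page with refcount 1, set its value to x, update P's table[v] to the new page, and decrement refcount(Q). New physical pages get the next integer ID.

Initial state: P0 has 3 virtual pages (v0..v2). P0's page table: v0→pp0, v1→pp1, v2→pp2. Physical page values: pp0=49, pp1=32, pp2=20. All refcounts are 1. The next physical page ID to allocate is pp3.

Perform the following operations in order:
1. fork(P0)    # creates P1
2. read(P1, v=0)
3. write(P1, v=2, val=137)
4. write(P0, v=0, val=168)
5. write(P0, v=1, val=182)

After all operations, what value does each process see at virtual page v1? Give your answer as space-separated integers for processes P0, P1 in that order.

Answer: 182 32

Derivation:
Op 1: fork(P0) -> P1. 3 ppages; refcounts: pp0:2 pp1:2 pp2:2
Op 2: read(P1, v0) -> 49. No state change.
Op 3: write(P1, v2, 137). refcount(pp2)=2>1 -> COPY to pp3. 4 ppages; refcounts: pp0:2 pp1:2 pp2:1 pp3:1
Op 4: write(P0, v0, 168). refcount(pp0)=2>1 -> COPY to pp4. 5 ppages; refcounts: pp0:1 pp1:2 pp2:1 pp3:1 pp4:1
Op 5: write(P0, v1, 182). refcount(pp1)=2>1 -> COPY to pp5. 6 ppages; refcounts: pp0:1 pp1:1 pp2:1 pp3:1 pp4:1 pp5:1
P0: v1 -> pp5 = 182
P1: v1 -> pp1 = 32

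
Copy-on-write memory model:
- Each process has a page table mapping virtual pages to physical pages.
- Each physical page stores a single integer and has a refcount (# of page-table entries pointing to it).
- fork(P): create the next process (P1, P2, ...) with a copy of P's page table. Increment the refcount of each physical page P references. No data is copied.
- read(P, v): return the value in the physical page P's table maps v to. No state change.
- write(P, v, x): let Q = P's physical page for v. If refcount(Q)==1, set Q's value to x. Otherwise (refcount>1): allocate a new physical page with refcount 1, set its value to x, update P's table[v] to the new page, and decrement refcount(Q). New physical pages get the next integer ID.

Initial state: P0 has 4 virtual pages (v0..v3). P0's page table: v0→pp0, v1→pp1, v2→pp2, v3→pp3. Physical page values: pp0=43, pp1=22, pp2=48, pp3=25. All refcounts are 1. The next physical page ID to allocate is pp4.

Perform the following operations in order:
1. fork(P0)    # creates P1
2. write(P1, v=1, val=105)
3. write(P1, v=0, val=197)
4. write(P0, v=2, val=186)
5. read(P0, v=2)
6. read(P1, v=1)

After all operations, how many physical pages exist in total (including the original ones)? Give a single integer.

Answer: 7

Derivation:
Op 1: fork(P0) -> P1. 4 ppages; refcounts: pp0:2 pp1:2 pp2:2 pp3:2
Op 2: write(P1, v1, 105). refcount(pp1)=2>1 -> COPY to pp4. 5 ppages; refcounts: pp0:2 pp1:1 pp2:2 pp3:2 pp4:1
Op 3: write(P1, v0, 197). refcount(pp0)=2>1 -> COPY to pp5. 6 ppages; refcounts: pp0:1 pp1:1 pp2:2 pp3:2 pp4:1 pp5:1
Op 4: write(P0, v2, 186). refcount(pp2)=2>1 -> COPY to pp6. 7 ppages; refcounts: pp0:1 pp1:1 pp2:1 pp3:2 pp4:1 pp5:1 pp6:1
Op 5: read(P0, v2) -> 186. No state change.
Op 6: read(P1, v1) -> 105. No state change.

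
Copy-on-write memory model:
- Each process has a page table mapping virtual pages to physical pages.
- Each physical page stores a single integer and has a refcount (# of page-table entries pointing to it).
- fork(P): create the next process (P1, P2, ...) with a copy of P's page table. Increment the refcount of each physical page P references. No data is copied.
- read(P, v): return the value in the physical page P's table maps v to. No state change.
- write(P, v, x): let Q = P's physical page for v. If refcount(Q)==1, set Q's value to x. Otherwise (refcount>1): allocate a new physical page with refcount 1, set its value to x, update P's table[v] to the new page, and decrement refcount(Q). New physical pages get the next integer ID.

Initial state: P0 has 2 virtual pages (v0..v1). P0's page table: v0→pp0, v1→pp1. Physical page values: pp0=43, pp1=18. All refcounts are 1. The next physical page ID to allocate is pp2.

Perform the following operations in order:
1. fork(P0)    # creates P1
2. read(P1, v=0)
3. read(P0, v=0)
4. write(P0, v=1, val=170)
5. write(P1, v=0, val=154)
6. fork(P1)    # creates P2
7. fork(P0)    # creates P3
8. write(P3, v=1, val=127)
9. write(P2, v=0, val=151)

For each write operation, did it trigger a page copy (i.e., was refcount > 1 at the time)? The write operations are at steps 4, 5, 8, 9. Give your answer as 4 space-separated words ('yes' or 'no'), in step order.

Op 1: fork(P0) -> P1. 2 ppages; refcounts: pp0:2 pp1:2
Op 2: read(P1, v0) -> 43. No state change.
Op 3: read(P0, v0) -> 43. No state change.
Op 4: write(P0, v1, 170). refcount(pp1)=2>1 -> COPY to pp2. 3 ppages; refcounts: pp0:2 pp1:1 pp2:1
Op 5: write(P1, v0, 154). refcount(pp0)=2>1 -> COPY to pp3. 4 ppages; refcounts: pp0:1 pp1:1 pp2:1 pp3:1
Op 6: fork(P1) -> P2. 4 ppages; refcounts: pp0:1 pp1:2 pp2:1 pp3:2
Op 7: fork(P0) -> P3. 4 ppages; refcounts: pp0:2 pp1:2 pp2:2 pp3:2
Op 8: write(P3, v1, 127). refcount(pp2)=2>1 -> COPY to pp4. 5 ppages; refcounts: pp0:2 pp1:2 pp2:1 pp3:2 pp4:1
Op 9: write(P2, v0, 151). refcount(pp3)=2>1 -> COPY to pp5. 6 ppages; refcounts: pp0:2 pp1:2 pp2:1 pp3:1 pp4:1 pp5:1

yes yes yes yes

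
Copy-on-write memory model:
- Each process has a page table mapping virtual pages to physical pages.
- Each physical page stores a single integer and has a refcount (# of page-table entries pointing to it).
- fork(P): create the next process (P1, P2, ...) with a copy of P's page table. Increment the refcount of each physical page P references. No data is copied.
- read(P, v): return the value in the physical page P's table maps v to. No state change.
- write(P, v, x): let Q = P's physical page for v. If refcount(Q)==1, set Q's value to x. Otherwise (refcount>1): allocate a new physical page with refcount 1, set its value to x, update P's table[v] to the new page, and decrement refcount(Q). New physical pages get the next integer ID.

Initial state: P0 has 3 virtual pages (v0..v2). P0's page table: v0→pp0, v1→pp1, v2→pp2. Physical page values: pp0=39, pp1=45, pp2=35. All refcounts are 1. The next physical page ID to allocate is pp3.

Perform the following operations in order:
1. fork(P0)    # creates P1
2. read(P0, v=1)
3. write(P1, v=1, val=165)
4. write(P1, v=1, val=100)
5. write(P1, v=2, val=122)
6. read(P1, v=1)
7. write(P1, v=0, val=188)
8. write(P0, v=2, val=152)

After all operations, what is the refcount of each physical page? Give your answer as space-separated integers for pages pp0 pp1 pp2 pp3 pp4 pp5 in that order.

Answer: 1 1 1 1 1 1

Derivation:
Op 1: fork(P0) -> P1. 3 ppages; refcounts: pp0:2 pp1:2 pp2:2
Op 2: read(P0, v1) -> 45. No state change.
Op 3: write(P1, v1, 165). refcount(pp1)=2>1 -> COPY to pp3. 4 ppages; refcounts: pp0:2 pp1:1 pp2:2 pp3:1
Op 4: write(P1, v1, 100). refcount(pp3)=1 -> write in place. 4 ppages; refcounts: pp0:2 pp1:1 pp2:2 pp3:1
Op 5: write(P1, v2, 122). refcount(pp2)=2>1 -> COPY to pp4. 5 ppages; refcounts: pp0:2 pp1:1 pp2:1 pp3:1 pp4:1
Op 6: read(P1, v1) -> 100. No state change.
Op 7: write(P1, v0, 188). refcount(pp0)=2>1 -> COPY to pp5. 6 ppages; refcounts: pp0:1 pp1:1 pp2:1 pp3:1 pp4:1 pp5:1
Op 8: write(P0, v2, 152). refcount(pp2)=1 -> write in place. 6 ppages; refcounts: pp0:1 pp1:1 pp2:1 pp3:1 pp4:1 pp5:1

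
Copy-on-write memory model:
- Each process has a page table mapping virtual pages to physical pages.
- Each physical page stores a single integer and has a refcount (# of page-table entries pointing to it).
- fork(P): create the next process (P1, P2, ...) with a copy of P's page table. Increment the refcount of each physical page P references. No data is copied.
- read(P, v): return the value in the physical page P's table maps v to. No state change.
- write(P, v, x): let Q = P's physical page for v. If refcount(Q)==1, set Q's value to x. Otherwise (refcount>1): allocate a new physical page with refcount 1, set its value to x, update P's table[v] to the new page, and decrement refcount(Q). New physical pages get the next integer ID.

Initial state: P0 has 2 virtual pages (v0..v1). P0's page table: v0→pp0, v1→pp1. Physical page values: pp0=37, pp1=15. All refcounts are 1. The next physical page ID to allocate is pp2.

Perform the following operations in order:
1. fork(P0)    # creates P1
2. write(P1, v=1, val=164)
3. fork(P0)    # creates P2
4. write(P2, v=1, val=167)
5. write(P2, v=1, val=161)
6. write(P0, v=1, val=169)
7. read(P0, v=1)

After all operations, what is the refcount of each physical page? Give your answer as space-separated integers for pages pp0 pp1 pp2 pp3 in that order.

Answer: 3 1 1 1

Derivation:
Op 1: fork(P0) -> P1. 2 ppages; refcounts: pp0:2 pp1:2
Op 2: write(P1, v1, 164). refcount(pp1)=2>1 -> COPY to pp2. 3 ppages; refcounts: pp0:2 pp1:1 pp2:1
Op 3: fork(P0) -> P2. 3 ppages; refcounts: pp0:3 pp1:2 pp2:1
Op 4: write(P2, v1, 167). refcount(pp1)=2>1 -> COPY to pp3. 4 ppages; refcounts: pp0:3 pp1:1 pp2:1 pp3:1
Op 5: write(P2, v1, 161). refcount(pp3)=1 -> write in place. 4 ppages; refcounts: pp0:3 pp1:1 pp2:1 pp3:1
Op 6: write(P0, v1, 169). refcount(pp1)=1 -> write in place. 4 ppages; refcounts: pp0:3 pp1:1 pp2:1 pp3:1
Op 7: read(P0, v1) -> 169. No state change.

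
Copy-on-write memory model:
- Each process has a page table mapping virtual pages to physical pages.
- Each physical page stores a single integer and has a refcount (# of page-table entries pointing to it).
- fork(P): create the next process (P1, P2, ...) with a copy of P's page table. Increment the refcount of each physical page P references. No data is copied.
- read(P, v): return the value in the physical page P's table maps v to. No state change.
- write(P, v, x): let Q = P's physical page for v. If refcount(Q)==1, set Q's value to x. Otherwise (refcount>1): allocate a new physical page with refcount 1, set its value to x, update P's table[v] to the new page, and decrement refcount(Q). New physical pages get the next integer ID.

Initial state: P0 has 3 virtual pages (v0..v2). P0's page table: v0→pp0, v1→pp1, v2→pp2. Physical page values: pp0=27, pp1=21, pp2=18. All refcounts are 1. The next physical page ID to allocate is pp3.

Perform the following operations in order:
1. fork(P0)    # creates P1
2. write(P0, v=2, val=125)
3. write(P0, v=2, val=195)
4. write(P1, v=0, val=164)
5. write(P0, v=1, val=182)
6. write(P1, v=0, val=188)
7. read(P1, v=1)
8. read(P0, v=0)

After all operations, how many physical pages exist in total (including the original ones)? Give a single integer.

Op 1: fork(P0) -> P1. 3 ppages; refcounts: pp0:2 pp1:2 pp2:2
Op 2: write(P0, v2, 125). refcount(pp2)=2>1 -> COPY to pp3. 4 ppages; refcounts: pp0:2 pp1:2 pp2:1 pp3:1
Op 3: write(P0, v2, 195). refcount(pp3)=1 -> write in place. 4 ppages; refcounts: pp0:2 pp1:2 pp2:1 pp3:1
Op 4: write(P1, v0, 164). refcount(pp0)=2>1 -> COPY to pp4. 5 ppages; refcounts: pp0:1 pp1:2 pp2:1 pp3:1 pp4:1
Op 5: write(P0, v1, 182). refcount(pp1)=2>1 -> COPY to pp5. 6 ppages; refcounts: pp0:1 pp1:1 pp2:1 pp3:1 pp4:1 pp5:1
Op 6: write(P1, v0, 188). refcount(pp4)=1 -> write in place. 6 ppages; refcounts: pp0:1 pp1:1 pp2:1 pp3:1 pp4:1 pp5:1
Op 7: read(P1, v1) -> 21. No state change.
Op 8: read(P0, v0) -> 27. No state change.

Answer: 6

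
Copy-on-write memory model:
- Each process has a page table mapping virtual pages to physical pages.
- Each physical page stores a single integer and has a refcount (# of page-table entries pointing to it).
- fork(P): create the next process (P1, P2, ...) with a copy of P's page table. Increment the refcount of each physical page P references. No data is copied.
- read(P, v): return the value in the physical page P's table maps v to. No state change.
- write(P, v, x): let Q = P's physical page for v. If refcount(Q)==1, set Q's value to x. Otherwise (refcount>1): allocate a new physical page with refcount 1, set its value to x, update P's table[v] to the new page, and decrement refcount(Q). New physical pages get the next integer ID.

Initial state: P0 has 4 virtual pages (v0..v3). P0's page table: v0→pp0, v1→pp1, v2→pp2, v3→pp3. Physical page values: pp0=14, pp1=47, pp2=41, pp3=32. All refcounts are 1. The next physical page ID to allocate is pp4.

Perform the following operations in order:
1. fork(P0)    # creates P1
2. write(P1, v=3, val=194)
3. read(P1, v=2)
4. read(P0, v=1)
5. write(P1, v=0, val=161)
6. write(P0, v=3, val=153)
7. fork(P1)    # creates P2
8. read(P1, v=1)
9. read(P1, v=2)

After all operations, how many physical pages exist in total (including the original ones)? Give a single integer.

Answer: 6

Derivation:
Op 1: fork(P0) -> P1. 4 ppages; refcounts: pp0:2 pp1:2 pp2:2 pp3:2
Op 2: write(P1, v3, 194). refcount(pp3)=2>1 -> COPY to pp4. 5 ppages; refcounts: pp0:2 pp1:2 pp2:2 pp3:1 pp4:1
Op 3: read(P1, v2) -> 41. No state change.
Op 4: read(P0, v1) -> 47. No state change.
Op 5: write(P1, v0, 161). refcount(pp0)=2>1 -> COPY to pp5. 6 ppages; refcounts: pp0:1 pp1:2 pp2:2 pp3:1 pp4:1 pp5:1
Op 6: write(P0, v3, 153). refcount(pp3)=1 -> write in place. 6 ppages; refcounts: pp0:1 pp1:2 pp2:2 pp3:1 pp4:1 pp5:1
Op 7: fork(P1) -> P2. 6 ppages; refcounts: pp0:1 pp1:3 pp2:3 pp3:1 pp4:2 pp5:2
Op 8: read(P1, v1) -> 47. No state change.
Op 9: read(P1, v2) -> 41. No state change.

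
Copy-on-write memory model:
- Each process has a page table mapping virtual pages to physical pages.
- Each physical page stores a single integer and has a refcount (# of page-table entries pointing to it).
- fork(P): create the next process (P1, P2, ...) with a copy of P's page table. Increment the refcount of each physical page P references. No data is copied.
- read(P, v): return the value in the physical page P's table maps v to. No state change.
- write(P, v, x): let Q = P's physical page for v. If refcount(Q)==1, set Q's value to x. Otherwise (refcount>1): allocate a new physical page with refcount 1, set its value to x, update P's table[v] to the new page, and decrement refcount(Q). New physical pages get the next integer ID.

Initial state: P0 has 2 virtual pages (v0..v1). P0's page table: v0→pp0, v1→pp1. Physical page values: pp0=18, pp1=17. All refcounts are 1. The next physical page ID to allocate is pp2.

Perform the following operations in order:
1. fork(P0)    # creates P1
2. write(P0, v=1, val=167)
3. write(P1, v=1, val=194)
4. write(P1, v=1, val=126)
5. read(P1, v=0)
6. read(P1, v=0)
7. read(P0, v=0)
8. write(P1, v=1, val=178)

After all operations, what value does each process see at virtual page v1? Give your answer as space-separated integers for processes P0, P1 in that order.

Op 1: fork(P0) -> P1. 2 ppages; refcounts: pp0:2 pp1:2
Op 2: write(P0, v1, 167). refcount(pp1)=2>1 -> COPY to pp2. 3 ppages; refcounts: pp0:2 pp1:1 pp2:1
Op 3: write(P1, v1, 194). refcount(pp1)=1 -> write in place. 3 ppages; refcounts: pp0:2 pp1:1 pp2:1
Op 4: write(P1, v1, 126). refcount(pp1)=1 -> write in place. 3 ppages; refcounts: pp0:2 pp1:1 pp2:1
Op 5: read(P1, v0) -> 18. No state change.
Op 6: read(P1, v0) -> 18. No state change.
Op 7: read(P0, v0) -> 18. No state change.
Op 8: write(P1, v1, 178). refcount(pp1)=1 -> write in place. 3 ppages; refcounts: pp0:2 pp1:1 pp2:1
P0: v1 -> pp2 = 167
P1: v1 -> pp1 = 178

Answer: 167 178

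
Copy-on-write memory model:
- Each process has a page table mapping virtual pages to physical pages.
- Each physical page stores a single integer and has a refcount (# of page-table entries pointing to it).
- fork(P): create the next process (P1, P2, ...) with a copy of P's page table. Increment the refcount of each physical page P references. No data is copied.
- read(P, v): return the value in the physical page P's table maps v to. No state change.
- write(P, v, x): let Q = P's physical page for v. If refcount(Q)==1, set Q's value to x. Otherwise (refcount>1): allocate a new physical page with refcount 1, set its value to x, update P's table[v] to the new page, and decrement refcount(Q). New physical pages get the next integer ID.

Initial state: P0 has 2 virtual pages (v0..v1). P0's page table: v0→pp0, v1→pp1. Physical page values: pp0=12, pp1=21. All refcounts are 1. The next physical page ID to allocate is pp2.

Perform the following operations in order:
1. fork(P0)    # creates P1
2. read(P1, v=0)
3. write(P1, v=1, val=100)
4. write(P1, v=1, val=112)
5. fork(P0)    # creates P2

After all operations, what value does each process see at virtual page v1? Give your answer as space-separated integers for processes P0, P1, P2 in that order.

Answer: 21 112 21

Derivation:
Op 1: fork(P0) -> P1. 2 ppages; refcounts: pp0:2 pp1:2
Op 2: read(P1, v0) -> 12. No state change.
Op 3: write(P1, v1, 100). refcount(pp1)=2>1 -> COPY to pp2. 3 ppages; refcounts: pp0:2 pp1:1 pp2:1
Op 4: write(P1, v1, 112). refcount(pp2)=1 -> write in place. 3 ppages; refcounts: pp0:2 pp1:1 pp2:1
Op 5: fork(P0) -> P2. 3 ppages; refcounts: pp0:3 pp1:2 pp2:1
P0: v1 -> pp1 = 21
P1: v1 -> pp2 = 112
P2: v1 -> pp1 = 21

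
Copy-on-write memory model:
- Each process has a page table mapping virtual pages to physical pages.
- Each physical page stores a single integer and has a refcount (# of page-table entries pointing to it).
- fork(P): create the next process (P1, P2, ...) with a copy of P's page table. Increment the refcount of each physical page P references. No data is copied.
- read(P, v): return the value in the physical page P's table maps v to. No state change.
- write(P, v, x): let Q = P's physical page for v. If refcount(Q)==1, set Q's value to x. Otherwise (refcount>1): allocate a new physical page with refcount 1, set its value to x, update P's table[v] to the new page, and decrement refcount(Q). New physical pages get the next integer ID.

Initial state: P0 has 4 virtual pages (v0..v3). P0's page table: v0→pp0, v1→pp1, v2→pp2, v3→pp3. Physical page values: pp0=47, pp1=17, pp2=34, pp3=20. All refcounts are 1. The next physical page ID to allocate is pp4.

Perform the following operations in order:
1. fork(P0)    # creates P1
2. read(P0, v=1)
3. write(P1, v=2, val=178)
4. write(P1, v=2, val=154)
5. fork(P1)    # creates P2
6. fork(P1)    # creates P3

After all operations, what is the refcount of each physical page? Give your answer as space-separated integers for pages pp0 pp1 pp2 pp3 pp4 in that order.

Op 1: fork(P0) -> P1. 4 ppages; refcounts: pp0:2 pp1:2 pp2:2 pp3:2
Op 2: read(P0, v1) -> 17. No state change.
Op 3: write(P1, v2, 178). refcount(pp2)=2>1 -> COPY to pp4. 5 ppages; refcounts: pp0:2 pp1:2 pp2:1 pp3:2 pp4:1
Op 4: write(P1, v2, 154). refcount(pp4)=1 -> write in place. 5 ppages; refcounts: pp0:2 pp1:2 pp2:1 pp3:2 pp4:1
Op 5: fork(P1) -> P2. 5 ppages; refcounts: pp0:3 pp1:3 pp2:1 pp3:3 pp4:2
Op 6: fork(P1) -> P3. 5 ppages; refcounts: pp0:4 pp1:4 pp2:1 pp3:4 pp4:3

Answer: 4 4 1 4 3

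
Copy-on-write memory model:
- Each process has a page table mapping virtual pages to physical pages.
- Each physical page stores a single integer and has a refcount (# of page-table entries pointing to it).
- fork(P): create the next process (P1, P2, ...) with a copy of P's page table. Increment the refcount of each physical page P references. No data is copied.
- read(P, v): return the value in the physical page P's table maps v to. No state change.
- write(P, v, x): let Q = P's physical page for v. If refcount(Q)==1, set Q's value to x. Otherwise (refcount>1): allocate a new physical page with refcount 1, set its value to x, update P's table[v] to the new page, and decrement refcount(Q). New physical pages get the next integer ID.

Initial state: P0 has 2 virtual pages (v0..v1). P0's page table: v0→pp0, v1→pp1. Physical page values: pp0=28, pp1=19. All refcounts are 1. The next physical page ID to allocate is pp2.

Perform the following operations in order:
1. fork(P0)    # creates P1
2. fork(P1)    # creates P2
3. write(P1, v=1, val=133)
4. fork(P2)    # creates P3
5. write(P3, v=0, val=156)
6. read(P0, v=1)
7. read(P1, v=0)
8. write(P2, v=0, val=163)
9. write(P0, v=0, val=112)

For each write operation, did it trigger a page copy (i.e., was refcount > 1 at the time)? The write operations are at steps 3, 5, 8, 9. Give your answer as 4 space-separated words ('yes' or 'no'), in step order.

Op 1: fork(P0) -> P1. 2 ppages; refcounts: pp0:2 pp1:2
Op 2: fork(P1) -> P2. 2 ppages; refcounts: pp0:3 pp1:3
Op 3: write(P1, v1, 133). refcount(pp1)=3>1 -> COPY to pp2. 3 ppages; refcounts: pp0:3 pp1:2 pp2:1
Op 4: fork(P2) -> P3. 3 ppages; refcounts: pp0:4 pp1:3 pp2:1
Op 5: write(P3, v0, 156). refcount(pp0)=4>1 -> COPY to pp3. 4 ppages; refcounts: pp0:3 pp1:3 pp2:1 pp3:1
Op 6: read(P0, v1) -> 19. No state change.
Op 7: read(P1, v0) -> 28. No state change.
Op 8: write(P2, v0, 163). refcount(pp0)=3>1 -> COPY to pp4. 5 ppages; refcounts: pp0:2 pp1:3 pp2:1 pp3:1 pp4:1
Op 9: write(P0, v0, 112). refcount(pp0)=2>1 -> COPY to pp5. 6 ppages; refcounts: pp0:1 pp1:3 pp2:1 pp3:1 pp4:1 pp5:1

yes yes yes yes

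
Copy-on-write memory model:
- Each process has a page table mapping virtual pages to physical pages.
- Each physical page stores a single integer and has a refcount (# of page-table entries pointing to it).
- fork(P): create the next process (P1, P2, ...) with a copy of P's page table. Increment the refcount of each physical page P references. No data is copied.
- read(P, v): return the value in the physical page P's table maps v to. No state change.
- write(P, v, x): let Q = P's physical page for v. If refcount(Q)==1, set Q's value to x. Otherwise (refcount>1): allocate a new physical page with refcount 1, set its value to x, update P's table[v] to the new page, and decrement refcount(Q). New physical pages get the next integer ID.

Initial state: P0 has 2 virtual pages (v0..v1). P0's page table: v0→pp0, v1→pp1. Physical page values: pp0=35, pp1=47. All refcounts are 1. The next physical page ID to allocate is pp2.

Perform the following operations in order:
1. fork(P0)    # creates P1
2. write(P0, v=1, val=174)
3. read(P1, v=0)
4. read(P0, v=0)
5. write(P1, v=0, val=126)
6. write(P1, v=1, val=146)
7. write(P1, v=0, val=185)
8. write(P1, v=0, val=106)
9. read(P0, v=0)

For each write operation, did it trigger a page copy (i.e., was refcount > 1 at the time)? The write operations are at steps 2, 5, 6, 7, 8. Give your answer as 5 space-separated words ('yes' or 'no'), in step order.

Op 1: fork(P0) -> P1. 2 ppages; refcounts: pp0:2 pp1:2
Op 2: write(P0, v1, 174). refcount(pp1)=2>1 -> COPY to pp2. 3 ppages; refcounts: pp0:2 pp1:1 pp2:1
Op 3: read(P1, v0) -> 35. No state change.
Op 4: read(P0, v0) -> 35. No state change.
Op 5: write(P1, v0, 126). refcount(pp0)=2>1 -> COPY to pp3. 4 ppages; refcounts: pp0:1 pp1:1 pp2:1 pp3:1
Op 6: write(P1, v1, 146). refcount(pp1)=1 -> write in place. 4 ppages; refcounts: pp0:1 pp1:1 pp2:1 pp3:1
Op 7: write(P1, v0, 185). refcount(pp3)=1 -> write in place. 4 ppages; refcounts: pp0:1 pp1:1 pp2:1 pp3:1
Op 8: write(P1, v0, 106). refcount(pp3)=1 -> write in place. 4 ppages; refcounts: pp0:1 pp1:1 pp2:1 pp3:1
Op 9: read(P0, v0) -> 35. No state change.

yes yes no no no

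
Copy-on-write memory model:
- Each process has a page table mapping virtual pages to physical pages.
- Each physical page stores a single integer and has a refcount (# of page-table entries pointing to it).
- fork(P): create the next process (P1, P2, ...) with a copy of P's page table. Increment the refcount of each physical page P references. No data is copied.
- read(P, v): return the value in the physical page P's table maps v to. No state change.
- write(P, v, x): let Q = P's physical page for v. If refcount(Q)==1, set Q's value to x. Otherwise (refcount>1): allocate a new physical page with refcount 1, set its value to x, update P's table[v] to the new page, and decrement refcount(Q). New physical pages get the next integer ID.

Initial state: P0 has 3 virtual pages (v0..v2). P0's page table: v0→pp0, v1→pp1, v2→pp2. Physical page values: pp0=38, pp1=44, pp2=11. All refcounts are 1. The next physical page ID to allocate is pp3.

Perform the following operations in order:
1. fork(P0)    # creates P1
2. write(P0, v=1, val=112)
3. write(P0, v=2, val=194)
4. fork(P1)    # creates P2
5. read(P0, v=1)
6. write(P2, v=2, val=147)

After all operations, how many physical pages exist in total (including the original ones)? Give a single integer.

Op 1: fork(P0) -> P1. 3 ppages; refcounts: pp0:2 pp1:2 pp2:2
Op 2: write(P0, v1, 112). refcount(pp1)=2>1 -> COPY to pp3. 4 ppages; refcounts: pp0:2 pp1:1 pp2:2 pp3:1
Op 3: write(P0, v2, 194). refcount(pp2)=2>1 -> COPY to pp4. 5 ppages; refcounts: pp0:2 pp1:1 pp2:1 pp3:1 pp4:1
Op 4: fork(P1) -> P2. 5 ppages; refcounts: pp0:3 pp1:2 pp2:2 pp3:1 pp4:1
Op 5: read(P0, v1) -> 112. No state change.
Op 6: write(P2, v2, 147). refcount(pp2)=2>1 -> COPY to pp5. 6 ppages; refcounts: pp0:3 pp1:2 pp2:1 pp3:1 pp4:1 pp5:1

Answer: 6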